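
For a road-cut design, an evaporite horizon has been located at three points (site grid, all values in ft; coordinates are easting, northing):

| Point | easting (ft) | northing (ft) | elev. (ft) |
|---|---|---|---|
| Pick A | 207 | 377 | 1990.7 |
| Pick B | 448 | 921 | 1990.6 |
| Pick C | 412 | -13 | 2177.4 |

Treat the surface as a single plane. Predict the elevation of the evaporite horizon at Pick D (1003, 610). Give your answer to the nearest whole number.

2333 ft

Two edge vectors: Pick A→Pick B = (241, 544, -0.1), Pick A→Pick C = (205, -390, 186.7).
Normal n = (Pick A→Pick B) × (Pick A→Pick C) = (101525.8, -45015.2, -205510).
So ∂z/∂easting = −n_x/n_z = 0.49402 and ∂z/∂northing = −n_y/n_z = −0.21904.
Intercept c from Pick A: 1990.7 − 102.26 + 82.58 = 1971.02.
At (1003, 610): z = 495.5 − 133.6 + 1971.02 = 2332.9 ft.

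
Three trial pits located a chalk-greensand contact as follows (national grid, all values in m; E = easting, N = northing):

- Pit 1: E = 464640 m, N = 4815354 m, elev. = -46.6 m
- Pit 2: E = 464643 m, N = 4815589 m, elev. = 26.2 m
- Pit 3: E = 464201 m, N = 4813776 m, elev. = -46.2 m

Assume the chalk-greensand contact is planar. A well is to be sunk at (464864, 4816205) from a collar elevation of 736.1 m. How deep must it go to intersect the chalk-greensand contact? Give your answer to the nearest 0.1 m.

768.0 m

Let the plane be z = a·E + b·N + c.
Pit 2−Pit 1: 3a + 235b = 72.8;  Pit 3−Pit 1: −439a − 1578b = 0.4.
Solving gives a = −1.168050716, b = 0.324698520.
Then c = -46.6 − a·464640 − b·4815354 = −1020861.83.
At (464864, 4816205): z_contact = −542984.73 + 1563814.63 − 1020861.83 = -31.92 m.
Depth below ground = 736.1 − (-31.92) = 768.0 m.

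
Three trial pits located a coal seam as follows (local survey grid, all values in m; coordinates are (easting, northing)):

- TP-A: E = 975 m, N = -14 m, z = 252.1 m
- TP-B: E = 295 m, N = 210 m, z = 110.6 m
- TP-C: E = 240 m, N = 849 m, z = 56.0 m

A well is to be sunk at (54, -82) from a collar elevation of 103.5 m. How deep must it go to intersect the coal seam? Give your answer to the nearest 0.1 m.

Let the plane be z = a·E + b·N + c.
TP-B−TP-A: −680a + 224b = −141.5;  TP-C−TP-A: −735a + 863b = −196.1.
Solving gives a = 0.18519, b = −0.06951.
Then c = 252.1 − a·975 − b·-14 = 70.56.
At (54, -82): z_contact = 10.00 + 5.70 + 70.56 = 86.26 m.
Depth below ground = 103.5 − 86.26 = 17.2 m.

17.2 m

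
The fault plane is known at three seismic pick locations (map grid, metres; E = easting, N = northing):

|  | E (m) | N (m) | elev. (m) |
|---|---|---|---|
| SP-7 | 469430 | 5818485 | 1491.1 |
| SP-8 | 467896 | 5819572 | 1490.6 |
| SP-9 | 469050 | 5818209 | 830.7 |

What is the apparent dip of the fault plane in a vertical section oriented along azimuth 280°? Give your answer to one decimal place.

32.4°

Two edge vectors: SP-7→SP-8 = (-1534, 1087, -0.5), SP-7→SP-9 = (-380, -276, -660.4).
Normal n = (SP-7→SP-8) × (SP-7→SP-9) = (-717992.8, -1012863.6, 836444).
So ∂z/∂E = −n_x/n_z = 0.85839 and ∂z/∂N = −n_y/n_z = 1.21092.
Unit vector along 280° is (sin 280°, cos 280°) = (-0.9848, 0.1736).
Slope in that direction = a·(-0.9848) + b·(0.1736) = −0.63507.
Apparent dip = arctan|0.63507| = 32.4° (true dip is 56.0°, so apparent ≤ true as expected).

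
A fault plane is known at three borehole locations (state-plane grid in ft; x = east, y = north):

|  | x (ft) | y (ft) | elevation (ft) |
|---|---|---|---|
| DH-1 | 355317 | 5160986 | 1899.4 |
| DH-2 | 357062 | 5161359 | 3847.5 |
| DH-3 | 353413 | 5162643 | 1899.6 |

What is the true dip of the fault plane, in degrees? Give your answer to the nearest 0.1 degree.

53.8°

Two edge vectors: DH-1→DH-2 = (1745, 373, 1948.1), DH-1→DH-3 = (-1904, 1657, 0.2).
Normal n = (DH-1→DH-2) × (DH-1→DH-3) = (-3227927.1, -3709531.4, 3601657).
So ∂z/∂x = −n_x/n_z = 0.89623 and ∂z/∂y = −n_y/n_z = 1.02995.
Gradient magnitude |∇z| = √(a² + b²) = √(0.80324 + 1.06080) = 1.36530.
True dip = arctan(1.36530) = 53.8°, dipping toward SW (azimuth ≈ 221°).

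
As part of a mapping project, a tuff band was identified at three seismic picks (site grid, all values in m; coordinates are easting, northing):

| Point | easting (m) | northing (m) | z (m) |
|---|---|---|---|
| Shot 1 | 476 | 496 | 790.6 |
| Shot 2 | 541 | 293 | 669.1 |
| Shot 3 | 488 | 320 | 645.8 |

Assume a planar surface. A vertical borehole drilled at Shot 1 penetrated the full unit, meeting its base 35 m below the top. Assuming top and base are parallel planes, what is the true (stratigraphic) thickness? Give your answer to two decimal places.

Two edge vectors: Shot 1→Shot 2 = (65, -203, -121.5), Shot 1→Shot 3 = (12, -176, -144.8).
Normal n = (Shot 1→Shot 2) × (Shot 1→Shot 3) = (8010.4, 7954, -9004).
So ∂z/∂easting = −n_x/n_z = 0.88965 and ∂z/∂northing = −n_y/n_z = 0.88339.
|∇z| = √(a²+b²) = 1.25373, so dip δ = arctan(1.25373) = 51.42°.
True thickness = vertical thickness × cos δ = 35 × cos 51.42° = 21.82 m.

21.82 m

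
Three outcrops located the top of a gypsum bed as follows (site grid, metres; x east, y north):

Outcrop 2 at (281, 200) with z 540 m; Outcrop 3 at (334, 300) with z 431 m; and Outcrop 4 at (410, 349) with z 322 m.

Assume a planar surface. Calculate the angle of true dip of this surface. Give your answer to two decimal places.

50.63°

Two edge vectors: Outcrop 2→Outcrop 3 = (53, 100, -109), Outcrop 2→Outcrop 4 = (129, 149, -218).
Normal n = (Outcrop 2→Outcrop 3) × (Outcrop 2→Outcrop 4) = (-5559, -2507, -5003).
So ∂z/∂x = −n_x/n_z = −1.11113 and ∂z/∂y = −n_y/n_z = −0.50110.
Gradient magnitude |∇z| = √(a² + b²) = √(1.23462 + 0.25110) = 1.21890.
True dip = arctan(1.21890) = 50.63°, dipping toward ENE (azimuth ≈ 066°).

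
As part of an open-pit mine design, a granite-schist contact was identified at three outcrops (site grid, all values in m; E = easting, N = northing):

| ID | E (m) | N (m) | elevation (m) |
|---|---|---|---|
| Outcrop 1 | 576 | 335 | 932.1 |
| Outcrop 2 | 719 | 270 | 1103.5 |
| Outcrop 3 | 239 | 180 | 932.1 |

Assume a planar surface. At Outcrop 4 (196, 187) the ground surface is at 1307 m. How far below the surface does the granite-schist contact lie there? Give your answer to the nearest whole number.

Let the plane be z = a·E + b·N + c.
Outcrop 2−Outcrop 1: 143a − 65b = 171.4;  Outcrop 3−Outcrop 1: −337a − 155b = 0.
Solving gives a = 0.60284, b = −1.31068.
Then c = 932.1 − a·576 − b·335 = 1023.95.
At (196, 187): z_contact = 118.2 − 245.1 + 1023.95 = 897.0 m.
Depth below ground = 1307 − 897.0 = 410 m.

410 m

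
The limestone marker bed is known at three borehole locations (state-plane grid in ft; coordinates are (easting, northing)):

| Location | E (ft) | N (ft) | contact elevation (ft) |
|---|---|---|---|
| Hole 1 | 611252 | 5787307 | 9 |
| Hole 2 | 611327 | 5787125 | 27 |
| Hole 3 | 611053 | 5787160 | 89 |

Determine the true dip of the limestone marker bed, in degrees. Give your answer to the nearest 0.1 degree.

Two edge vectors: Hole 1→Hole 2 = (75, -182, 18), Hole 1→Hole 3 = (-199, -147, 80).
Normal n = (Hole 1→Hole 2) × (Hole 1→Hole 3) = (-11914, -9582, -47243).
So ∂z/∂E = −n_x/n_z = −0.25219 and ∂z/∂N = −n_y/n_z = −0.20282.
Gradient magnitude |∇z| = √(a² + b²) = √(0.06360 + 0.04114) = 0.32363.
True dip = arctan(0.32363) = 17.9°, dipping toward NE (azimuth ≈ 051°).

17.9°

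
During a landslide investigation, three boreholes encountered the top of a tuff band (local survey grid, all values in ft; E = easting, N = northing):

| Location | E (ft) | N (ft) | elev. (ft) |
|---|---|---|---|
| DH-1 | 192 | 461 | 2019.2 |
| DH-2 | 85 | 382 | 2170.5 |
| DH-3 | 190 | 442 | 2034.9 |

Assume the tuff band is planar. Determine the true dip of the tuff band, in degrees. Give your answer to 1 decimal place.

48.7°

Let the plane be z = a·E + b·N + c.
DH-2−DH-1: −107a − 79b = 151.3;  DH-3−DH-1: −2a − 19b = 15.7.
Solving gives a = −0.87168, b = −0.73456.
Gradient magnitude |∇z| = √(a² + b²) = √(0.75983 + 0.53958) = 1.13991.
True dip = arctan(1.13991) = 48.7°, dipping toward NE (azimuth ≈ 050°).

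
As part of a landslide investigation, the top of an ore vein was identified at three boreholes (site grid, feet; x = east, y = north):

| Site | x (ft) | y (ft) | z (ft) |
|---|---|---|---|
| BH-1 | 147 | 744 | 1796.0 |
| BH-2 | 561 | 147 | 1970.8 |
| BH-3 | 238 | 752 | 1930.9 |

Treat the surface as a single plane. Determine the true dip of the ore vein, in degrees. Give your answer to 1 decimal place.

Two edge vectors: BH-1→BH-2 = (414, -597, 174.8), BH-1→BH-3 = (91, 8, 134.9).
Normal n = (BH-1→BH-2) × (BH-1→BH-3) = (-81933.7, -39941.8, 57639).
So ∂z/∂x = −n_x/n_z = 1.42150 and ∂z/∂y = −n_y/n_z = 0.69296.
Gradient magnitude |∇z| = √(a² + b²) = √(2.02066 + 0.48020) = 1.58141.
True dip = arctan(1.58141) = 57.7°, dipping toward WSW (azimuth ≈ 244°).

57.7°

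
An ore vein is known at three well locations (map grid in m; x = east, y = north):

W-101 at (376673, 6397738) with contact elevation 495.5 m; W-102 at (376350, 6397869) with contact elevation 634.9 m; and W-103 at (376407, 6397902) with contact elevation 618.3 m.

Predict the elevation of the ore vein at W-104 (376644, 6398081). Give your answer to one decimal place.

Two edge vectors: W-101→W-102 = (-323, 131, 139.4), W-101→W-103 = (-266, 164, 122.8).
Normal n = (W-101→W-102) × (W-101→W-103) = (-6774.8, 2584, -18126).
So ∂z/∂x = −n_x/n_z = −0.373761448 and ∂z/∂y = −n_y/n_z = 0.142557652.
Intercept c from W-101: 495.5 + 140785.85 − 912046.51 = −770765.16.
At (376644, 6398081): z = −140775.0 + 912095.4 − 770765.16 = 555.2 m.

555.2 m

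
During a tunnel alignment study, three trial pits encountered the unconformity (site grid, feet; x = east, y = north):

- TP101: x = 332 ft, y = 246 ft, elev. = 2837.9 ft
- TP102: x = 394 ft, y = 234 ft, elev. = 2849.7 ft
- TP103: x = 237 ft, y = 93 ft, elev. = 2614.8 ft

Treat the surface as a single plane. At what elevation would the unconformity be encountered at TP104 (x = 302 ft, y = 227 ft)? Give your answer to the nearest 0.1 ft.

Two edge vectors: TP101→TP102 = (62, -12, 11.8), TP101→TP103 = (-95, -153, -223.1).
Normal n = (TP101→TP102) × (TP101→TP103) = (4482.6, 12711.2, -10626).
So ∂z/∂x = −n_x/n_z = 0.42185 and ∂z/∂y = −n_y/n_z = 1.19624.
Intercept c from TP101: 2837.9 − 140.05 − 294.27 = 2403.57.
At (302, 227): z = 127.4 + 271.5 + 2403.57 = 2802.5 ft.

2802.5 ft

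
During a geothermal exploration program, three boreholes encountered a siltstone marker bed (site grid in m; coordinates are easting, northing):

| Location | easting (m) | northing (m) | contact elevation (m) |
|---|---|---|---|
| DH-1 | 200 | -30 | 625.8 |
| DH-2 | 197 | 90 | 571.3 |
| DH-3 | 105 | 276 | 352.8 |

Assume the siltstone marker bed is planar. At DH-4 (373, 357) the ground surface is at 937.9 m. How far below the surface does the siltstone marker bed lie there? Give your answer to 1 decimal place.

207.6 m

Two edge vectors: DH-1→DH-2 = (-3, 120, -54.5), DH-1→DH-3 = (-95, 306, -273).
Normal n = (DH-1→DH-2) × (DH-1→DH-3) = (-16083, 4358.5, 10482).
So ∂z/∂easting = −n_x/n_z = 1.53434 and ∂z/∂northing = −n_y/n_z = −0.41581.
Intercept c from DH-1: 625.8 − 306.87 − 12.47 = 306.46.
At (373, 357): z_contact = 572.31 − 148.44 + 306.46 = 730.32 m.
Depth below ground = 937.9 − 730.32 = 207.6 m.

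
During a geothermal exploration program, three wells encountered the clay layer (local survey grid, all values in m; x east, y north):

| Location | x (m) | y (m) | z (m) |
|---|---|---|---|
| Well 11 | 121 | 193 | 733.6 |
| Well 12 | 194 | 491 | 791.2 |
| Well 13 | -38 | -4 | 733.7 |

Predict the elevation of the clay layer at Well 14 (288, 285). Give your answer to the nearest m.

702 m

Let the plane be z = a·x + b·y + c.
Well 12−Well 11: 73a + 298b = 57.6;  Well 13−Well 11: −159a − 197b = 0.1.
Solving gives a = −0.34475, b = 0.27774.
Then c = 733.6 − a·121 − b·193 = 721.71.
At (288, 285): z = −99.3 + 79.2 + 721.71 = 701.6 m.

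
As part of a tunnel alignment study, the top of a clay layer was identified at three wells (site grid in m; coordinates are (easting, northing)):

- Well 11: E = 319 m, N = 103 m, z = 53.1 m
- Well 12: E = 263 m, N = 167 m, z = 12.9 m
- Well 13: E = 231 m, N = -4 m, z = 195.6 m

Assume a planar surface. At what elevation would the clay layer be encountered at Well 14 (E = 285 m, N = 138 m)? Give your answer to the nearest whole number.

33 m

Let the plane be z = a·E + b·N + c.
Well 12−Well 11: −56a + 64b = −40.2;  Well 13−Well 11: −88a − 107b = 142.5.
Solving gives a = −0.41454, b = −0.99085.
Then c = 53.1 − a·319 − b·103 = 287.40.
At (285, 138): z = −118.1 − 136.7 + 287.40 = 32.5 m.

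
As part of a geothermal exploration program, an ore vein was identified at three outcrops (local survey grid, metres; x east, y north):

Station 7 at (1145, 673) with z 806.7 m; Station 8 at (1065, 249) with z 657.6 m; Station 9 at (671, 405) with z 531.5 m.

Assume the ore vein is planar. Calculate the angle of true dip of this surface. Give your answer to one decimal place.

Let the plane be z = a·x + b·y + c.
Station 8−Station 7: −80a − 424b = −149.1;  Station 9−Station 7: −474a − 268b = −275.2.
Solving gives a = 0.42736, b = 0.27102.
Gradient magnitude |∇z| = √(a² + b²) = √(0.18263 + 0.07345) = 0.50605.
True dip = arctan(0.50605) = 26.8°, dipping toward WSW (azimuth ≈ 238°).

26.8°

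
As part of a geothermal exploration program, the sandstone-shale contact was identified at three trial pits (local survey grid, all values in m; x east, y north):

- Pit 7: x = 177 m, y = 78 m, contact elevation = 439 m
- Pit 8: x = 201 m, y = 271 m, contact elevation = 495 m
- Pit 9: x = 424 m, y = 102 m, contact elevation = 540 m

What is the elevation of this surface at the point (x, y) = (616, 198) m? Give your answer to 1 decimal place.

Two edge vectors: Pit 7→Pit 8 = (24, 193, 56), Pit 7→Pit 9 = (247, 24, 101).
Normal n = (Pit 7→Pit 8) × (Pit 7→Pit 9) = (18149, 11408, -47095).
So ∂z/∂x = −n_x/n_z = 0.38537 and ∂z/∂y = −n_y/n_z = 0.24223.
Intercept c from Pit 7: 439 − 68.21 − 18.89 = 351.90.
At (616, 198): z = 237.4 + 48.0 + 351.90 = 637.2 m.

637.2 m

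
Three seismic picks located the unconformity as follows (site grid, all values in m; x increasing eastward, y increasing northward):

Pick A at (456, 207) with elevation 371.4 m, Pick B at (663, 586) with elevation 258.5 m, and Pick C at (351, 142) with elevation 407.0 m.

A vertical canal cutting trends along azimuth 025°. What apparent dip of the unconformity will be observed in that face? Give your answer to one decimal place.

Let the plane be z = a·x + b·y + c.
Pick B−Pick A: 207a + 379b = −112.9;  Pick C−Pick A: −105a − 65b = 35.6.
Solving gives a = −0.23363, b = −0.17028.
Unit vector along 025° is (sin 25°, cos 25°) = (0.4226, 0.9063).
Slope in that direction = a·(0.4226) + b·(0.9063) = −0.25307.
Apparent dip = arctan|0.25307| = 14.2° (true dip is 16.1°, so apparent ≤ true as expected).

14.2°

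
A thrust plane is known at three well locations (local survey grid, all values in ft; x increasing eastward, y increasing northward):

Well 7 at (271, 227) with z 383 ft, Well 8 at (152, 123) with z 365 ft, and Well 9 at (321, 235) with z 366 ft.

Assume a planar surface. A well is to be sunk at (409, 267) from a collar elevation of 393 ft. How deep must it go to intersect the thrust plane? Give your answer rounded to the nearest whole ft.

45 ft

Let the plane be z = a·x + b·y + c.
Well 8−Well 7: −119a − 104b = −18;  Well 9−Well 7: 50a + 8b = −17.
Solving gives a = −0.45009, b = 0.68809.
Then c = 383 − a·271 − b·227 = 348.78.
At (409, 267): z_contact = −184.1 + 183.7 + 348.78 = 348.4 ft.
Depth below ground = 393 − 348.4 = 45 ft.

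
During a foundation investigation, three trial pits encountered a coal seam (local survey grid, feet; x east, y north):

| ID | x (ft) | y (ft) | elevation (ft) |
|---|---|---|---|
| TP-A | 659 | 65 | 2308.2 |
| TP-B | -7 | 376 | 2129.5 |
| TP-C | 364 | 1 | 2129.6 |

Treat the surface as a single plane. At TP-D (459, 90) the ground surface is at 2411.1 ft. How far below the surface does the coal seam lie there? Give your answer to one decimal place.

Let the plane be z = a·x + b·y + c.
TP-B−TP-A: −666a + 311b = −178.7;  TP-C−TP-A: −295a − 64b = −178.6.
Solving gives a = 0.49849, b = 0.49290.
Then c = 2308.2 − a·659 − b·65 = 1947.66.
At (459, 90): z_contact = 228.81 + 44.36 + 1947.66 = 2220.82 ft.
Depth below ground = 2411.1 − 2220.82 = 190.3 ft.

190.3 ft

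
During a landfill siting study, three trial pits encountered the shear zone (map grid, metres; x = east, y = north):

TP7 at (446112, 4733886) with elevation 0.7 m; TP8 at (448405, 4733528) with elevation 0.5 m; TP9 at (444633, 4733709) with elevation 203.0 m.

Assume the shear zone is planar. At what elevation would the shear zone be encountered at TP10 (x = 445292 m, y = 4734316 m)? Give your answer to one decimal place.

Let the plane be z = a·x + b·y + c.
TP8−TP7: 2293a − 358b = −0.2;  TP9−TP7: −1479a − 177b = 202.3.
Solving gives a = −0.077467624, b = −0.495623638.
Then c = 0.7 − a·446112 − b·4733886 = 2380785.74.
At (445292, 4734316): z = −34495.7 − 2346438.9 + 2380785.74 = -148.9 m.

-148.9 m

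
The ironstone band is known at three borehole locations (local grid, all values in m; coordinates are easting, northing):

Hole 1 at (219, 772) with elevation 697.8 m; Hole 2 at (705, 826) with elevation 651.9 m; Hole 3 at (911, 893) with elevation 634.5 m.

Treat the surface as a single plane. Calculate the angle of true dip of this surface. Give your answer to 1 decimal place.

6.3°

Two edge vectors: Hole 1→Hole 2 = (486, 54, -45.9), Hole 1→Hole 3 = (692, 121, -63.3).
Normal n = (Hole 1→Hole 2) × (Hole 1→Hole 3) = (2135.7, -999, 21438).
So ∂z/∂easting = −n_x/n_z = −0.09962 and ∂z/∂northing = −n_y/n_z = 0.04660.
Gradient magnitude |∇z| = √(a² + b²) = √(0.00992 + 0.00217) = 0.10998.
True dip = arctan(0.10998) = 6.3°, dipping toward ESE (azimuth ≈ 115°).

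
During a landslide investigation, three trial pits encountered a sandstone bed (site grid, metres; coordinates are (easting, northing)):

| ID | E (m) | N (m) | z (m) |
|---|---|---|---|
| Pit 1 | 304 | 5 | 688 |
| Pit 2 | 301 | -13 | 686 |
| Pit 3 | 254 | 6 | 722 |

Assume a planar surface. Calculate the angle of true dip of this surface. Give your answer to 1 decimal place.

35.4°

Let the plane be z = a·E + b·N + c.
Pit 2−Pit 1: −3a − 18b = −2;  Pit 3−Pit 1: −50a + 1b = 34.
Solving gives a = −0.67553, b = 0.22370.
Gradient magnitude |∇z| = √(a² + b²) = √(0.45634 + 0.05004) = 0.71160.
True dip = arctan(0.71160) = 35.4°, dipping toward ESE (azimuth ≈ 108°).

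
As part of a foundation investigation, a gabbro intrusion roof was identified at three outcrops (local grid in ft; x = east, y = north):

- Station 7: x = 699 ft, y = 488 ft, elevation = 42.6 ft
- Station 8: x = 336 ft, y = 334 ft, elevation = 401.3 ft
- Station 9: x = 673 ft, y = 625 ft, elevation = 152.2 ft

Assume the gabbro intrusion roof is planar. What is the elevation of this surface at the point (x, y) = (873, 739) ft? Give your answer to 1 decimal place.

-28.9 ft

Two edge vectors: Station 7→Station 8 = (-363, -154, 358.7), Station 7→Station 9 = (-26, 137, 109.6).
Normal n = (Station 7→Station 8) × (Station 7→Station 9) = (-66020.3, 30458.6, -53735).
So ∂z/∂x = −n_x/n_z = −1.22863 and ∂z/∂y = −n_y/n_z = 0.56683.
Intercept c from Station 7: 42.6 + 858.81 − 276.61 = 624.80.
At (873, 739): z = −1072.6 + 418.9 + 624.80 = -28.9 ft.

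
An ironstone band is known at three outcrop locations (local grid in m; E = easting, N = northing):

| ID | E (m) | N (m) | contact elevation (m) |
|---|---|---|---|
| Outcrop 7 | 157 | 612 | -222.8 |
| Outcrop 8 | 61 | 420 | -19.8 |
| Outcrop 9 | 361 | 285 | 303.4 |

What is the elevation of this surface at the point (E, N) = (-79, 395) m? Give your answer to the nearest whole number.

-56 m

Two edge vectors: Outcrop 7→Outcrop 8 = (-96, -192, 203), Outcrop 7→Outcrop 9 = (204, -327, 526.2).
Normal n = (Outcrop 7→Outcrop 8) × (Outcrop 7→Outcrop 9) = (-34649.4, 91927.2, 70560).
So ∂z/∂E = −n_x/n_z = 0.49106 and ∂z/∂N = −n_y/n_z = −1.30282.
Intercept c from Outcrop 7: -222.8 − 77.10 + 797.33 = 497.43.
At (-79, 395): z = −38.8 − 514.6 + 497.43 = -56.0 m.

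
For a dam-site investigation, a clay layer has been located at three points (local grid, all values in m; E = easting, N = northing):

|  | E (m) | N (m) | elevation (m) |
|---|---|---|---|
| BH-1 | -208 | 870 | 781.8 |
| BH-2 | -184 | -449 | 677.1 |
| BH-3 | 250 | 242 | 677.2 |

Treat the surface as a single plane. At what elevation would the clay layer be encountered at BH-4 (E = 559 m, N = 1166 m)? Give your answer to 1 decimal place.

710.6 m

Let the plane be z = a·E + b·N + c.
BH-2−BH-1: 24a − 1319b = −104.7;  BH-3−BH-1: 458a − 628b = −104.6.
Solving gives a = −0.122601, b = 0.077148.
Then c = 781.8 − a·-208 − b·870 = 689.18.
At (559, 1166): z = −68.5 + 90.0 + 689.18 = 710.6 m.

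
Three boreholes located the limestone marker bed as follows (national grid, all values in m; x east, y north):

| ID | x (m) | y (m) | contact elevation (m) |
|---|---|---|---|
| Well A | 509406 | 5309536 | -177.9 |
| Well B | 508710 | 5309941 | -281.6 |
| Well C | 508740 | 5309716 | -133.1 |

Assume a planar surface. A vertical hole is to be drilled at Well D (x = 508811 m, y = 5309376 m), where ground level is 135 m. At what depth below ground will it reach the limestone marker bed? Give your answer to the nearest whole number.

Two edge vectors: Well A→Well B = (-696, 405, -103.7), Well A→Well C = (-666, 180, 44.8).
Normal n = (Well A→Well B) × (Well A→Well C) = (36810, 100245, 144450).
So ∂z/∂x = −n_x/n_z = −0.25482866 and ∂z/∂y = −n_y/n_z = −0.69397715.
Intercept c from Well A: -177.9 + 129811.25 + 3684696.69 = 3814330.03.
At (508811, 5309376): z_contact = −129659.6 − 3684585.6 + 3814330.03 = 84.8 m.
Depth below ground = 135 − 84.8 = 50 m.

50 m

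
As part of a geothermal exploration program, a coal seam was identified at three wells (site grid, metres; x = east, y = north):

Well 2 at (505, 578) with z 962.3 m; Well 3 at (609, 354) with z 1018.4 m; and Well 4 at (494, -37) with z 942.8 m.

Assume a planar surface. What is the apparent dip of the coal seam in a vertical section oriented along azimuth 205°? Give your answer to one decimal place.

14.9°

Let the plane be z = a·x + b·y + c.
Well 3−Well 2: 104a − 224b = 56.1;  Well 4−Well 2: −11a − 615b = −19.5.
Solving gives a = 0.58517, b = 0.02124.
Unit vector along 205° is (sin 205°, cos 205°) = (-0.4226, -0.9063).
Slope in that direction = a·(-0.4226) + b·(-0.9063) = −0.26656.
Apparent dip = arctan|0.26656| = 14.9° (true dip is 30.4°, so apparent ≤ true as expected).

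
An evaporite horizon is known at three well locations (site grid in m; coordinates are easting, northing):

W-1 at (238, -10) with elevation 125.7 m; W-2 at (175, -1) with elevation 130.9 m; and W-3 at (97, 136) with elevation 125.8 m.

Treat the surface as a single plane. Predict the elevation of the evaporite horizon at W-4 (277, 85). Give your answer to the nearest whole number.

113 m

Two edge vectors: W-1→W-2 = (-63, 9, 5.2), W-1→W-3 = (-141, 146, 0.1).
Normal n = (W-1→W-2) × (W-1→W-3) = (-758.3, -726.9, -7929).
So ∂z/∂easting = −n_x/n_z = −0.09564 and ∂z/∂northing = −n_y/n_z = −0.09168.
Intercept c from W-1: 125.7 + 22.76 − 0.92 = 147.54.
At (277, 85): z = −26.5 − 7.8 + 147.54 = 113.3 m.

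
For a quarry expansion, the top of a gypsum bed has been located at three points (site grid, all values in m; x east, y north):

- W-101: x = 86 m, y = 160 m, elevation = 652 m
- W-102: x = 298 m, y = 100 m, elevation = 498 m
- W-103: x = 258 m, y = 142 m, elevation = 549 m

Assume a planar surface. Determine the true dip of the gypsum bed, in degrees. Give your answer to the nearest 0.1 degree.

Let the plane be z = a·x + b·y + c.
W-102−W-101: 212a − 60b = −154;  W-103−W-101: 172a − 18b = −103.
Solving gives a = −0.52399, b = 0.71525.
Gradient magnitude |∇z| = √(a² + b²) = √(0.27456 + 0.51159) = 0.88665.
True dip = arctan(0.88665) = 41.6°, dipping toward SE (azimuth ≈ 144°).

41.6°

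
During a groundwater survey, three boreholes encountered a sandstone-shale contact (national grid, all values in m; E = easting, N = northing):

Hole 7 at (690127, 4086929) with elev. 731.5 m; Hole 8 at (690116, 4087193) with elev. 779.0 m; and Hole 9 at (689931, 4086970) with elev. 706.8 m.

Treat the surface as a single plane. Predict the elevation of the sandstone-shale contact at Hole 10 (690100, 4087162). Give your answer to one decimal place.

770.6 m

Two edge vectors: Hole 7→Hole 8 = (-11, 264, 47.5), Hole 7→Hole 9 = (-196, 41, -24.7).
Normal n = (Hole 7→Hole 8) × (Hole 7→Hole 9) = (-8468.3, -9581.7, 51293).
So ∂z/∂E = −n_x/n_z = 0.165096602 and ∂z/∂N = −n_y/n_z = 0.186803268.
Intercept c from Hole 7: 731.5 − 113937.62 − 763451.69 = −876657.81.
At (690100, 4087162): z = 113933.2 + 763495.2 − 876657.81 = 770.6 m.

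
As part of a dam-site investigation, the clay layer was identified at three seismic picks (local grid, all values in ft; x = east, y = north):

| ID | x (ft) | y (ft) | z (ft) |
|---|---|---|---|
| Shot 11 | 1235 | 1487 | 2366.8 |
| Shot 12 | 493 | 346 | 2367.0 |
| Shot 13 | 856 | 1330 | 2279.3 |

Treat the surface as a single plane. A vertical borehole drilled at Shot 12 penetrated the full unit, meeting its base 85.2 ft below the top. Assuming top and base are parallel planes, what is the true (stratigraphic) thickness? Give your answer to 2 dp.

Two edge vectors: Shot 11→Shot 12 = (-742, -1141, 0.2), Shot 11→Shot 13 = (-379, -157, -87.5).
Normal n = (Shot 11→Shot 12) × (Shot 11→Shot 13) = (99868.9, -65000.8, -315945).
So ∂z/∂x = −n_x/n_z = 0.31610 and ∂z/∂y = −n_y/n_z = −0.20573.
|∇z| = √(a²+b²) = 0.37715, so dip δ = arctan(0.37715) = 20.66°.
True thickness = vertical thickness × cos δ = 85.2 × cos 20.66° = 79.72 ft.

79.72 ft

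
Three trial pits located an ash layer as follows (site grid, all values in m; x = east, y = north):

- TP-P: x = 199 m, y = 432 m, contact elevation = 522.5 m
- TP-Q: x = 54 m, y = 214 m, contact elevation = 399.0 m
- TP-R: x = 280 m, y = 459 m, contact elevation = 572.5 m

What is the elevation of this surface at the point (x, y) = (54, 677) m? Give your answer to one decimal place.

Let the plane be z = a·x + b·y + c.
TP-Q−TP-P: −145a − 218b = −123.5;  TP-R−TP-P: 81a + 27b = 50.
Solving gives a = 0.55050, b = 0.20036.
Then c = 522.5 − a·199 − b·432 = 326.40.
At (54, 677): z = 29.7 + 135.6 + 326.40 = 491.8 m.

491.8 m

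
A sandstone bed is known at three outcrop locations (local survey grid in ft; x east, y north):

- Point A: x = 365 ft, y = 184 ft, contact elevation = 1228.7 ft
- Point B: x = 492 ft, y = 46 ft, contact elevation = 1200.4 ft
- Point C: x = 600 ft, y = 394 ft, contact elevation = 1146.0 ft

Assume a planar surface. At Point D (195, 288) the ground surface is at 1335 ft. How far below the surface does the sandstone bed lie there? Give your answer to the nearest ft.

Let the plane be z = a·x + b·y + c.
Point B−Point A: 127a − 138b = −28.3;  Point C−Point A: 235a + 210b = −82.7.
Solving gives a = −0.29366, b = −0.06518.
Then c = 1228.7 − a·365 − b·184 = 1347.88.
At (195, 288): z_contact = −57.3 − 18.8 + 1347.88 = 1271.8 ft.
Depth below ground = 1335 − 1271.8 = 63 ft.

63 ft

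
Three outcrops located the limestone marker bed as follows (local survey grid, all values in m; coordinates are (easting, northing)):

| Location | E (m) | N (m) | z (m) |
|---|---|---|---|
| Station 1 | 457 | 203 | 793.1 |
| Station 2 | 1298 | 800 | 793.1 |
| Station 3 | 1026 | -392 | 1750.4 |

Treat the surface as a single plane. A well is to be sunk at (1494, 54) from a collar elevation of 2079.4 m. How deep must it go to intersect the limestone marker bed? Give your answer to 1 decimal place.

Two edge vectors: Station 1→Station 2 = (841, 597, 0), Station 1→Station 3 = (569, -595, 957.3).
Normal n = (Station 1→Station 2) × (Station 1→Station 3) = (571508.1, -805089.3, -840088).
So ∂z/∂E = −n_x/n_z = 0.680296 and ∂z/∂N = −n_y/n_z = −0.958339.
Intercept c from Station 1: 793.1 − 310.90 + 194.54 = 676.75.
At (1494, 54): z_contact = 1016.36 − 51.75 + 676.75 = 1641.36 m.
Depth below ground = 2079.4 − 1641.36 = 438.0 m.

438.0 m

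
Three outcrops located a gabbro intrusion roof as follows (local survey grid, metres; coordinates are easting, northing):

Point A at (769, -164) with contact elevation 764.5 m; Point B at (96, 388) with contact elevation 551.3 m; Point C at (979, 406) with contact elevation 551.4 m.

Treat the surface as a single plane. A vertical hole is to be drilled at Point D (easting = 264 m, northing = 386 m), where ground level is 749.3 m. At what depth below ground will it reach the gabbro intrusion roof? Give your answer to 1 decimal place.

Let the plane be z = a·easting + b·northing + c.
Point B−Point A: −673a + 552b = −213.2;  Point C−Point A: 210a + 570b = −213.1.
Solving gives a = 0.00779, b = −0.37673.
Then c = 764.5 − a·769 − b·-164 = 696.72.
At (264, 386): z_contact = 2.06 − 145.42 + 696.72 = 553.36 m.
Depth below ground = 749.3 − 553.36 = 195.9 m.

195.9 m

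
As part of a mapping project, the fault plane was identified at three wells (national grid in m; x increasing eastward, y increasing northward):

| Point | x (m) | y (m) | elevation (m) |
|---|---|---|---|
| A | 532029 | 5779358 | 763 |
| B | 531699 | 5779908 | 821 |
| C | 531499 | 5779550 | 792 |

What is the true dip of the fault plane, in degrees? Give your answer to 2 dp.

Let the plane be z = a·x + b·y + c.
B−A: −330a + 550b = 58;  C−A: −530a + 192b = 29.
Solving gives a = −0.02110, b = 0.09279.
Gradient magnitude |∇z| = √(a² + b²) = √(0.00045 + 0.00861) = 0.09516.
True dip = arctan(0.09516) = 5.44°, dipping toward SSE (azimuth ≈ 167°).

5.44°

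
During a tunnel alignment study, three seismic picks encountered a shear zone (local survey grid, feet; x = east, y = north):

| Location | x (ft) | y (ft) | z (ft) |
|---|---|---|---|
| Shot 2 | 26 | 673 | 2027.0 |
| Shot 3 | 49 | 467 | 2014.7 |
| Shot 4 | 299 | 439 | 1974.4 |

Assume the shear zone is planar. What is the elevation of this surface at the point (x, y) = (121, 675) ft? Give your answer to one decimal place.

Let the plane be z = a·x + b·y + c.
Shot 3−Shot 2: 23a − 206b = −12.3;  Shot 4−Shot 2: 273a − 234b = −52.6.
Solving gives a = −0.15647, b = 0.04224.
Then c = 2027 − a·26 − b·673 = 2002.64.
At (121, 675): z = −18.9 + 28.5 + 2002.64 = 2012.2 ft.

2012.2 ft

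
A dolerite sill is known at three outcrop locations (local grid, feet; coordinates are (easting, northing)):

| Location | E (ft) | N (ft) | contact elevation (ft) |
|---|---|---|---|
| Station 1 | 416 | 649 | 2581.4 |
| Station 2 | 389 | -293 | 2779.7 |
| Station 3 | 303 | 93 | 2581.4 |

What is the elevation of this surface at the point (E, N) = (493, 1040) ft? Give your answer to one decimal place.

2578.4 ft

Let the plane be z = a·E + b·N + c.
Station 2−Station 1: −27a − 942b = 198.3;  Station 3−Station 1: −113a − 556b = 0.
Solving gives a = 1.205840, b = −0.245072.
Then c = 2581.4 − a·416 − b·649 = 2238.82.
At (493, 1040): z = 594.5 − 254.9 + 2238.82 = 2578.4 ft.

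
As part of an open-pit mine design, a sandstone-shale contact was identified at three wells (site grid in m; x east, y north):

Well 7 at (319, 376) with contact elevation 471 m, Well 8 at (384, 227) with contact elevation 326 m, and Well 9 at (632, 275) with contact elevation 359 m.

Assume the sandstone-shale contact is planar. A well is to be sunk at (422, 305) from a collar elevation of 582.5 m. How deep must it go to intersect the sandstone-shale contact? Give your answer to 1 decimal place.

Let the plane be z = a·x + b·y + c.
Well 8−Well 7: 65a − 149b = −145;  Well 9−Well 7: 313a − 101b = −112.
Solving gives a = −0.05098, b = 0.95091.
Then c = 471 − a·319 − b·376 = 129.72.
At (422, 305): z_contact = −21.51 + 290.03 + 129.72 = 398.23 m.
Depth below ground = 582.5 − 398.23 = 184.3 m.

184.3 m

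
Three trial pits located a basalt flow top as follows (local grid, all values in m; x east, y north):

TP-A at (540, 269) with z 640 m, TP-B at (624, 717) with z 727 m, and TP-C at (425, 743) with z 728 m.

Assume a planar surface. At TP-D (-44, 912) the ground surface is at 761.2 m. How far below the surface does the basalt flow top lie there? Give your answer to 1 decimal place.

Let the plane be z = a·x + b·y + c.
TP-B−TP-A: 84a + 448b = 87;  TP-C−TP-A: −115a + 474b = 88.
Solving gives a = 0.01986, b = 0.19047.
Then c = 640 − a·540 − b·269 = 578.04.
At (-44, 912): z_contact = −0.87 + 173.71 + 578.04 = 750.88 m.
Depth below ground = 761.2 − 750.88 = 10.3 m.

10.3 m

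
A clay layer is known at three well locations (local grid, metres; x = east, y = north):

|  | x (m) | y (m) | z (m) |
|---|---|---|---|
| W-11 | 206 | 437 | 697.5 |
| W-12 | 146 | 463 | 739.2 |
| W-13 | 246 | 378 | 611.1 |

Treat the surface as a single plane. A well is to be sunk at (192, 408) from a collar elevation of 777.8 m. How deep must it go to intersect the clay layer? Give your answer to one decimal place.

Two edge vectors: W-11→W-12 = (-60, 26, 41.7), W-11→W-13 = (40, -59, -86.4).
Normal n = (W-11→W-12) × (W-11→W-13) = (213.9, -3516, 2500).
So ∂z/∂x = −n_x/n_z = −0.08556 and ∂z/∂y = −n_y/n_z = 1.40640.
Intercept c from W-11: 697.5 + 17.63 − 614.60 = 100.53.
At (192, 408): z_contact = −16.43 + 573.81 + 100.53 = 657.91 m.
Depth below ground = 777.8 − 657.91 = 119.9 m.

119.9 m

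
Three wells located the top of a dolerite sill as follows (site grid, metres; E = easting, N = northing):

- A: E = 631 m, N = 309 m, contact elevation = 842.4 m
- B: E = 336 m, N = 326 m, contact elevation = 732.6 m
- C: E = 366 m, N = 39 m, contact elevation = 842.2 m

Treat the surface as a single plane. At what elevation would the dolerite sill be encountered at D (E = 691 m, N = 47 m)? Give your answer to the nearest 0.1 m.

Let the plane be z = a·E + b·N + c.
B−A: −295a + 17b = −109.8;  C−A: −265a − 270b = −0.2.
Solving gives a = 0.35232, b = −0.34505.
Then c = 842.4 − a·631 − b·309 = 726.71.
At (691, 47): z = 243.5 − 16.2 + 726.71 = 953.9 m.

953.9 m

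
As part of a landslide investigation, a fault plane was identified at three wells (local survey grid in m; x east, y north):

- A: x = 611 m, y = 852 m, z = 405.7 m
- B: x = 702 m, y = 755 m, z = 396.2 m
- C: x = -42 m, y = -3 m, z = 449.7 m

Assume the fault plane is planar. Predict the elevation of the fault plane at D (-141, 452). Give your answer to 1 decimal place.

465.5 m

Two edge vectors: A→B = (91, -97, -9.5), A→C = (-653, -855, 44).
Normal n = (A→B) × (A→C) = (-12390.5, 2199.5, -141146).
So ∂z/∂x = −n_x/n_z = −0.08778 and ∂z/∂y = −n_y/n_z = 0.01558.
Intercept c from A: 405.7 + 53.64 − 13.28 = 446.06.
At (-141, 452): z = 12.4 + 7.0 + 446.06 = 465.5 m.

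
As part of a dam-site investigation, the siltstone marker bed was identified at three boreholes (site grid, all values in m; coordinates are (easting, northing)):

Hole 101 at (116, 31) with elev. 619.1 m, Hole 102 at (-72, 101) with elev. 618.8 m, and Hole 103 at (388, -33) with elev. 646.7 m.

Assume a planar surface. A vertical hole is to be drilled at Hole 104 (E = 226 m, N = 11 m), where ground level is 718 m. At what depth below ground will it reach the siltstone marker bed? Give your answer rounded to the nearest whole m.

83 m

Let the plane be z = a·E + b·N + c.
Hole 102−Hole 101: −188a + 70b = −0.3;  Hole 103−Hole 101: 272a − 64b = 27.6.
Solving gives a = 0.27295, b = 0.72877.
Then c = 619.1 − a·116 − b·31 = 564.85.
At (226, 11): z_contact = 61.7 + 8.0 + 564.85 = 634.5 m.
Depth below ground = 718 − 634.5 = 83 m.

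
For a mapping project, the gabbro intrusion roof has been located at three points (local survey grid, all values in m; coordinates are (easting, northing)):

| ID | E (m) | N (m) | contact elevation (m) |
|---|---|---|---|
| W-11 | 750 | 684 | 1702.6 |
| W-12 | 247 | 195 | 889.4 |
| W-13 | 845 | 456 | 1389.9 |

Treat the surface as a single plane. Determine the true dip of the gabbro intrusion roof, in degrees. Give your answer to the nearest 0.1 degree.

Two edge vectors: W-11→W-12 = (-503, -489, -813.2), W-11→W-13 = (95, -228, -312.7).
Normal n = (W-11→W-12) × (W-11→W-13) = (-32499.3, -234542.1, 161139).
So ∂z/∂E = −n_x/n_z = 0.20168 and ∂z/∂N = −n_y/n_z = 1.45553.
Gradient magnitude |∇z| = √(a² + b²) = √(0.04068 + 2.11856) = 1.46943.
True dip = arctan(1.46943) = 55.8°, dipping toward S (azimuth ≈ 188°).

55.8°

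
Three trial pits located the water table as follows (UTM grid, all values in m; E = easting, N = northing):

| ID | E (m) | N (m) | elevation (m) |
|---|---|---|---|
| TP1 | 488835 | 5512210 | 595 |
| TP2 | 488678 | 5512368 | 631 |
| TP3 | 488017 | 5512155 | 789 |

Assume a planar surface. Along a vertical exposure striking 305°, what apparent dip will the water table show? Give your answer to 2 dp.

10.74°

Let the plane be z = a·E + b·N + c.
TP2−TP1: −157a + 158b = 36;  TP3−TP1: −818a − 55b = 194.
Solving gives a = −0.23667, b = −0.00733.
Unit vector along 305° is (sin 305°, cos 305°) = (-0.8192, 0.5736).
Slope in that direction = a·(-0.8192) + b·(0.5736) = 0.18967.
Apparent dip = arctan|0.18967| = 10.74° (true dip is 13.3°, so apparent ≤ true as expected).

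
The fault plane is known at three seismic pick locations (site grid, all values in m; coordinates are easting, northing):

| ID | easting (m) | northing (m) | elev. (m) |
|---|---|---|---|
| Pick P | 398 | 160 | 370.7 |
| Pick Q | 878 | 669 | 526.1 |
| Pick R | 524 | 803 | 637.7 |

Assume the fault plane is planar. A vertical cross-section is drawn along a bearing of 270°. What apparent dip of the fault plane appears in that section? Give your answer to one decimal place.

Let the plane be z = a·easting + b·northing + c.
Pick Q−Pick P: 480a + 509b = 155.4;  Pick R−Pick P: 126a + 643b = 267.
Solving gives a = −0.14716, b = 0.44408.
Unit vector along 270° is (sin 270°, cos 270°) = (-1.0000, -0.0000).
Slope in that direction = a·(-1.0000) + b·(-0.0000) = 0.14716.
Apparent dip = arctan|0.14716| = 8.4° (true dip is 25.1°, so apparent ≤ true as expected).

8.4°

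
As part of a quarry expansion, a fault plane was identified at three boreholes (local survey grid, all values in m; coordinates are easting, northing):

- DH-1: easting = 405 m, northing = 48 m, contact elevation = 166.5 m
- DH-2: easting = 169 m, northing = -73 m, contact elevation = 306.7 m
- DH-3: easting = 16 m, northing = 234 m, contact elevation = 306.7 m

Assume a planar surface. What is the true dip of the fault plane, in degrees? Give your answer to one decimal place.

27.9°

Two edge vectors: DH-1→DH-2 = (-236, -121, 140.2), DH-1→DH-3 = (-389, 186, 140.2).
Normal n = (DH-1→DH-2) × (DH-1→DH-3) = (-43041.4, -21450.6, -90965).
So ∂z/∂easting = −n_x/n_z = −0.47316 and ∂z/∂northing = −n_y/n_z = −0.23581.
Gradient magnitude |∇z| = √(a² + b²) = √(0.22388 + 0.05561) = 0.52867.
True dip = arctan(0.52867) = 27.9°, dipping toward ENE (azimuth ≈ 064°).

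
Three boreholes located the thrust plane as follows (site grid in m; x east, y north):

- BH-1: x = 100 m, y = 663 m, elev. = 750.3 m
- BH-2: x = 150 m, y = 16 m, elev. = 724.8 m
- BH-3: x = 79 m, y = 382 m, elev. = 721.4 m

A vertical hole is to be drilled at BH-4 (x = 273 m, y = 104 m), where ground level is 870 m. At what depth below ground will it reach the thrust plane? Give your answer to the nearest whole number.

88 m

Let the plane be z = a·x + b·y + c.
BH-2−BH-1: 50a − 647b = −25.5;  BH-3−BH-1: −21a − 281b = −28.9.
Solving gives a = 0.41730, b = 0.07166.
Then c = 750.3 − a·100 − b·663 = 661.06.
At (273, 104): z_contact = 113.9 + 7.5 + 661.06 = 782.4 m.
Depth below ground = 870 − 782.4 = 88 m.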